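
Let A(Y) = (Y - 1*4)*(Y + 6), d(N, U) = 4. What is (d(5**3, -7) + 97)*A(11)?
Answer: 12019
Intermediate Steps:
A(Y) = (-4 + Y)*(6 + Y) (A(Y) = (Y - 4)*(6 + Y) = (-4 + Y)*(6 + Y))
(d(5**3, -7) + 97)*A(11) = (4 + 97)*(-24 + 11**2 + 2*11) = 101*(-24 + 121 + 22) = 101*119 = 12019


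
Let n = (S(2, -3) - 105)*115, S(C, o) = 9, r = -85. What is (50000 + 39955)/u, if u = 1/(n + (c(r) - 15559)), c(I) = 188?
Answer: -2375801505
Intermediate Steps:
n = -11040 (n = (9 - 105)*115 = -96*115 = -11040)
u = -1/26411 (u = 1/(-11040 + (188 - 15559)) = 1/(-11040 - 15371) = 1/(-26411) = -1/26411 ≈ -3.7863e-5)
(50000 + 39955)/u = (50000 + 39955)/(-1/26411) = 89955*(-26411) = -2375801505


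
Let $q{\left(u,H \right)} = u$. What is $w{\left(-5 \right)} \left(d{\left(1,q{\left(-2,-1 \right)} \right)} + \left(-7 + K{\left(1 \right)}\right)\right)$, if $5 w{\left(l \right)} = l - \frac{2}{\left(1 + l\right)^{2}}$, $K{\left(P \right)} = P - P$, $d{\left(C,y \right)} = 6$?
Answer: $\frac{41}{40} \approx 1.025$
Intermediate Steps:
$K{\left(P \right)} = 0$
$w{\left(l \right)} = - \frac{2}{5 \left(1 + l\right)^{2}} + \frac{l}{5}$ ($w{\left(l \right)} = \frac{l - \frac{2}{\left(1 + l\right)^{2}}}{5} = - \frac{2}{5 \left(1 + l\right)^{2}} + \frac{l}{5}$)
$w{\left(-5 \right)} \left(d{\left(1,q{\left(-2,-1 \right)} \right)} + \left(-7 + K{\left(1 \right)}\right)\right) = \left(- \frac{2}{5 \left(1 - 5\right)^{2}} + \frac{1}{5} \left(-5\right)\right) \left(6 + \left(-7 + 0\right)\right) = \left(- \frac{2}{5 \cdot 16} - 1\right) \left(6 - 7\right) = \left(\left(- \frac{2}{5}\right) \frac{1}{16} - 1\right) \left(-1\right) = \left(- \frac{1}{40} - 1\right) \left(-1\right) = \left(- \frac{41}{40}\right) \left(-1\right) = \frac{41}{40}$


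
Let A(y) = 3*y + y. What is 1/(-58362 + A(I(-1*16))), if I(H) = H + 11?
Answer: -1/58382 ≈ -1.7129e-5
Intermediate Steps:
I(H) = 11 + H
A(y) = 4*y
1/(-58362 + A(I(-1*16))) = 1/(-58362 + 4*(11 - 1*16)) = 1/(-58362 + 4*(11 - 16)) = 1/(-58362 + 4*(-5)) = 1/(-58362 - 20) = 1/(-58382) = -1/58382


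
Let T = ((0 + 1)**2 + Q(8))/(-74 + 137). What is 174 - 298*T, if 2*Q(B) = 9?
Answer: 9323/63 ≈ 147.98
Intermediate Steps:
Q(B) = 9/2 (Q(B) = (1/2)*9 = 9/2)
T = 11/126 (T = ((0 + 1)**2 + 9/2)/(-74 + 137) = (1**2 + 9/2)/63 = (1 + 9/2)*(1/63) = (11/2)*(1/63) = 11/126 ≈ 0.087302)
174 - 298*T = 174 - 298*11/126 = 174 - 1639/63 = 9323/63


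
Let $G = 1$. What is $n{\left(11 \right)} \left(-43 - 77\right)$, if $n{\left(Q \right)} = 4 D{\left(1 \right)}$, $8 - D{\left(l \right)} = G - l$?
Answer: $-3840$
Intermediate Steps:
$D{\left(l \right)} = 7 + l$ ($D{\left(l \right)} = 8 - \left(1 - l\right) = 8 + \left(-1 + l\right) = 7 + l$)
$n{\left(Q \right)} = 32$ ($n{\left(Q \right)} = 4 \left(7 + 1\right) = 4 \cdot 8 = 32$)
$n{\left(11 \right)} \left(-43 - 77\right) = 32 \left(-43 - 77\right) = 32 \left(-120\right) = -3840$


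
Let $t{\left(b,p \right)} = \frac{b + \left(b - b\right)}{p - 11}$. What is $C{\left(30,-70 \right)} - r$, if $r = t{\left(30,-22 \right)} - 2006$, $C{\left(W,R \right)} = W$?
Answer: $\frac{22406}{11} \approx 2036.9$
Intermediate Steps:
$t{\left(b,p \right)} = \frac{b}{-11 + p}$ ($t{\left(b,p \right)} = \frac{b + 0}{-11 + p} = \frac{b}{-11 + p}$)
$r = - \frac{22076}{11}$ ($r = \frac{30}{-11 - 22} - 2006 = \frac{30}{-33} - 2006 = 30 \left(- \frac{1}{33}\right) - 2006 = - \frac{10}{11} - 2006 = - \frac{22076}{11} \approx -2006.9$)
$C{\left(30,-70 \right)} - r = 30 - - \frac{22076}{11} = 30 + \frac{22076}{11} = \frac{22406}{11}$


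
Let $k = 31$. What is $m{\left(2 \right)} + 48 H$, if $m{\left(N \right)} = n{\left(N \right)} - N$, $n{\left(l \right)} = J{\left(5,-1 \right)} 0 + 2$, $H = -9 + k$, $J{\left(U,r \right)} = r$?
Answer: $1056$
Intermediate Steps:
$H = 22$ ($H = -9 + 31 = 22$)
$n{\left(l \right)} = 2$ ($n{\left(l \right)} = \left(-1\right) 0 + 2 = 0 + 2 = 2$)
$m{\left(N \right)} = 2 - N$
$m{\left(2 \right)} + 48 H = \left(2 - 2\right) + 48 \cdot 22 = \left(2 - 2\right) + 1056 = 0 + 1056 = 1056$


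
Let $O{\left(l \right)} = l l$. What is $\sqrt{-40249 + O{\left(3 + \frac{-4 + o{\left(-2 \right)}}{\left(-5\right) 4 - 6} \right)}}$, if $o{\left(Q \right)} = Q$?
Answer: $\frac{i \sqrt{6800317}}{13} \approx 200.6 i$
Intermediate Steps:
$O{\left(l \right)} = l^{2}$
$\sqrt{-40249 + O{\left(3 + \frac{-4 + o{\left(-2 \right)}}{\left(-5\right) 4 - 6} \right)}} = \sqrt{-40249 + \left(3 + \frac{-4 - 2}{\left(-5\right) 4 - 6}\right)^{2}} = \sqrt{-40249 + \left(3 + \frac{1}{-20 - 6} \left(-6\right)\right)^{2}} = \sqrt{-40249 + \left(3 + \frac{1}{-26} \left(-6\right)\right)^{2}} = \sqrt{-40249 + \left(3 - - \frac{3}{13}\right)^{2}} = \sqrt{-40249 + \left(3 + \frac{3}{13}\right)^{2}} = \sqrt{-40249 + \left(\frac{42}{13}\right)^{2}} = \sqrt{-40249 + \frac{1764}{169}} = \sqrt{- \frac{6800317}{169}} = \frac{i \sqrt{6800317}}{13}$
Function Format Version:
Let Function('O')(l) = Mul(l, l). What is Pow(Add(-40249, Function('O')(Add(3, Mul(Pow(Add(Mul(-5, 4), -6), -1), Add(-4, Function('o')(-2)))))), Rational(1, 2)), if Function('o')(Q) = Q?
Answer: Mul(Rational(1, 13), I, Pow(6800317, Rational(1, 2))) ≈ Mul(200.60, I)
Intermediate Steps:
Function('O')(l) = Pow(l, 2)
Pow(Add(-40249, Function('O')(Add(3, Mul(Pow(Add(Mul(-5, 4), -6), -1), Add(-4, Function('o')(-2)))))), Rational(1, 2)) = Pow(Add(-40249, Pow(Add(3, Mul(Pow(Add(Mul(-5, 4), -6), -1), Add(-4, -2))), 2)), Rational(1, 2)) = Pow(Add(-40249, Pow(Add(3, Mul(Pow(Add(-20, -6), -1), -6)), 2)), Rational(1, 2)) = Pow(Add(-40249, Pow(Add(3, Mul(Pow(-26, -1), -6)), 2)), Rational(1, 2)) = Pow(Add(-40249, Pow(Add(3, Mul(Rational(-1, 26), -6)), 2)), Rational(1, 2)) = Pow(Add(-40249, Pow(Add(3, Rational(3, 13)), 2)), Rational(1, 2)) = Pow(Add(-40249, Pow(Rational(42, 13), 2)), Rational(1, 2)) = Pow(Add(-40249, Rational(1764, 169)), Rational(1, 2)) = Pow(Rational(-6800317, 169), Rational(1, 2)) = Mul(Rational(1, 13), I, Pow(6800317, Rational(1, 2)))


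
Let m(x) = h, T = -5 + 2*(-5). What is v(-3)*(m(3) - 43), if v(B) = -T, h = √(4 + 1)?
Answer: -645 + 15*√5 ≈ -611.46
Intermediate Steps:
T = -15 (T = -5 - 10 = -15)
h = √5 ≈ 2.2361
v(B) = 15 (v(B) = -1*(-15) = 15)
m(x) = √5
v(-3)*(m(3) - 43) = 15*(√5 - 43) = 15*(-43 + √5) = -645 + 15*√5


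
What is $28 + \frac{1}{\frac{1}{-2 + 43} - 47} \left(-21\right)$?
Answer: $\frac{18263}{642} \approx 28.447$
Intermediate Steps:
$28 + \frac{1}{\frac{1}{-2 + 43} - 47} \left(-21\right) = 28 + \frac{1}{\frac{1}{41} - 47} \left(-21\right) = 28 + \frac{1}{- \frac{1926}{41}} \left(-21\right) = 28 - - \frac{287}{642} = 28 + \frac{287}{642} = \frac{18263}{642}$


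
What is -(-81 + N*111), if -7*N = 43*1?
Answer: 5340/7 ≈ 762.86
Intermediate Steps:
N = -43/7 ≈ -6.1429
-(-81 + N*111) = -(-81 - 43/7*111) = -(-81 - 4773/7) = -1*(-5340/7) = 5340/7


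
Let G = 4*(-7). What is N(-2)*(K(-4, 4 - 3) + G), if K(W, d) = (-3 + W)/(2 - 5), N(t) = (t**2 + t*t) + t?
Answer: -154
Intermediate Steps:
G = -28
N(t) = t + 2*t**2 (N(t) = (t**2 + t**2) + t = 2*t**2 + t = t + 2*t**2)
K(W, d) = 1 - W/3 (K(W, d) = (-3 + W)/(-3) = (-3 + W)*(-1/3) = 1 - W/3)
N(-2)*(K(-4, 4 - 3) + G) = (-2*(1 + 2*(-2)))*((1 - 1/3*(-4)) - 28) = (-2*(1 - 4))*((1 + 4/3) - 28) = (-2*(-3))*(7/3 - 28) = 6*(-77/3) = -154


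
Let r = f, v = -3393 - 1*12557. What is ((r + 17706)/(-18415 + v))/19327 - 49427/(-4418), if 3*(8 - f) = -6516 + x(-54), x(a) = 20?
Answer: 98483877491071/8802940393170 ≈ 11.188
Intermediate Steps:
v = -15950 (v = -3393 - 12557 = -15950)
f = 6520/3 (f = 8 - (-6516 + 20)/3 = 8 - ⅓*(-6496) = 8 + 6496/3 = 6520/3 ≈ 2173.3)
r = 6520/3 ≈ 2173.3
((r + 17706)/(-18415 + v))/19327 - 49427/(-4418) = ((6520/3 + 17706)/(-18415 - 15950))/19327 - 49427/(-4418) = ((59638/3)/(-34365))*(1/19327) - 49427*(-1/4418) = ((59638/3)*(-1/34365))*(1/19327) + 49427/4418 = -59638/103095*1/19327 + 49427/4418 = -59638/1992517065 + 49427/4418 = 98483877491071/8802940393170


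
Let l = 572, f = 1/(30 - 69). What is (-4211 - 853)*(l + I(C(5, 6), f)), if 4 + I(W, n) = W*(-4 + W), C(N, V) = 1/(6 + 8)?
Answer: -140871618/49 ≈ -2.8749e+6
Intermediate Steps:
C(N, V) = 1/14
f = -1/39 (f = 1/(-39) = -1/39 ≈ -0.025641)
I(W, n) = -4 + W*(-4 + W)
(-4211 - 853)*(l + I(C(5, 6), f)) = (-4211 - 853)*(572 + (-4 + (1/14)² - 4*1/14)) = -5064*(572 + (-4 + 1/196 - 2/7)) = -5064*(572 - 839/196) = -5064*111273/196 = -140871618/49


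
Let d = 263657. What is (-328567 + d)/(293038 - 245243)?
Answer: -12982/9559 ≈ -1.3581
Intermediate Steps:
(-328567 + d)/(293038 - 245243) = (-328567 + 263657)/(293038 - 245243) = -64910/47795 = -64910*1/47795 = -12982/9559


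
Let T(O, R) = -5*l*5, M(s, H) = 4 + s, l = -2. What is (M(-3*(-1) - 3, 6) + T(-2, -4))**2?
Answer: 2916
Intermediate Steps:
T(O, R) = 50 (T(O, R) = -5*(-2)*5 = 10*5 = 50)
(M(-3*(-1) - 3, 6) + T(-2, -4))**2 = ((4 + (-3*(-1) - 3)) + 50)**2 = ((4 + (3 - 3)) + 50)**2 = ((4 + 0) + 50)**2 = (4 + 50)**2 = 54**2 = 2916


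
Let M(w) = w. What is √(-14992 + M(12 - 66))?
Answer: I*√15046 ≈ 122.66*I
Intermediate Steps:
√(-14992 + M(12 - 66)) = √(-14992 + (12 - 66)) = √(-14992 - 54) = √(-15046) = I*√15046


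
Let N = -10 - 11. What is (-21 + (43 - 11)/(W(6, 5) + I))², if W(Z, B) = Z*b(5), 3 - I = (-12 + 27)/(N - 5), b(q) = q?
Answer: 306285001/762129 ≈ 401.88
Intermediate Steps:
N = -21
I = 93/26 (I = 3 - (-12 + 27)/(-21 - 5) = 3 - 15/(-26) = 3 - 15*(-1)/26 = 3 - 1*(-15/26) = 3 + 15/26 = 93/26 ≈ 3.5769)
W(Z, B) = 5*Z (W(Z, B) = Z*5 = 5*Z)
(-21 + (43 - 11)/(W(6, 5) + I))² = (-21 + (43 - 11)/(5*6 + 93/26))² = (-21 + 32/(30 + 93/26))² = (-21 + 32/(873/26))² = (-21 + 32*(26/873))² = (-21 + 832/873)² = (-17501/873)² = 306285001/762129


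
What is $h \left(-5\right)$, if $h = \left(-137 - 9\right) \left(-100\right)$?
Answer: $-73000$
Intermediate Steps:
$h = 14600$ ($h = \left(-146\right) \left(-100\right) = 14600$)
$h \left(-5\right) = 14600 \left(-5\right) = -73000$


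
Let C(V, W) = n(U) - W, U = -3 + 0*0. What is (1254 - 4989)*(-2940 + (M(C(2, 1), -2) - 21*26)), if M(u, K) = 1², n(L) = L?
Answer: 13016475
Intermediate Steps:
U = -3 (U = -3 + 0 = -3)
C(V, W) = -3 - W
M(u, K) = 1
(1254 - 4989)*(-2940 + (M(C(2, 1), -2) - 21*26)) = (1254 - 4989)*(-2940 + (1 - 21*26)) = -3735*(-2940 + (1 - 546)) = -3735*(-2940 - 545) = -3735*(-3485) = 13016475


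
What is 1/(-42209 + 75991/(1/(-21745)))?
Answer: -1/1652466504 ≈ -6.0516e-10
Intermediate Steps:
1/(-42209 + 75991/(1/(-21745))) = 1/(-42209 + 75991/(-1/21745)) = 1/(-42209 + 75991*(-21745)) = 1/(-42209 - 1652424295) = 1/(-1652466504) = -1/1652466504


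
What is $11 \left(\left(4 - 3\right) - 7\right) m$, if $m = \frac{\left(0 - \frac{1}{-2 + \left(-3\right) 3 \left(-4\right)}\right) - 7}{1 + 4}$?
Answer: $\frac{7887}{85} \approx 92.788$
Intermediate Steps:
$m = - \frac{239}{170}$ ($m = \frac{\left(0 - \frac{1}{-2 - -36}\right) - 7}{5} = \left(\left(0 - \frac{1}{-2 + 36}\right) - 7\right) \frac{1}{5} = \left(\left(0 - \frac{1}{34}\right) - 7\right) \frac{1}{5} = \left(- \frac{1}{34} - 7\right) \frac{1}{5} = \left(- \frac{239}{34}\right) \frac{1}{5} = - \frac{239}{170} \approx -1.4059$)
$11 \left(\left(4 - 3\right) - 7\right) m = 11 \left(\left(4 - 3\right) - 7\right) \left(- \frac{239}{170}\right) = 11 \left(1 - 7\right) \left(- \frac{239}{170}\right) = 11 \left(-6\right) \left(- \frac{239}{170}\right) = \left(-66\right) \left(- \frac{239}{170}\right) = \frac{7887}{85}$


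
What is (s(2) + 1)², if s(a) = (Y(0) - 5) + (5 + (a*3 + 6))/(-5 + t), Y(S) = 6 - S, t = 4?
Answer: 225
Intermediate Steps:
s(a) = -10 - 3*a (s(a) = ((6 - 1*0) - 5) + (5 + (a*3 + 6))/(-5 + 4) = ((6 + 0) - 5) + (5 + (3*a + 6))/(-1) = (6 - 5) + (5 + (6 + 3*a))*(-1) = 1 + (11 + 3*a)*(-1) = 1 + (-11 - 3*a) = -10 - 3*a)
(s(2) + 1)² = ((-10 - 3*2) + 1)² = ((-10 - 6) + 1)² = (-16 + 1)² = (-15)² = 225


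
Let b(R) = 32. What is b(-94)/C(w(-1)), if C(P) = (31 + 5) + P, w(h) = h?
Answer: 32/35 ≈ 0.91429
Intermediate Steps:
C(P) = 36 + P
b(-94)/C(w(-1)) = 32/(36 - 1) = 32/35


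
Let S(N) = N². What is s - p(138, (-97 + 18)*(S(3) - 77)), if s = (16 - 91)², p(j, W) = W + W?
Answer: -5119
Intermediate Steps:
p(j, W) = 2*W
s = 5625 (s = (-75)² = 5625)
s - p(138, (-97 + 18)*(S(3) - 77)) = 5625 - 2*(-97 + 18)*(3² - 77) = 5625 - 2*(-79*(9 - 77)) = 5625 - 2*(-79*(-68)) = 5625 - 2*5372 = 5625 - 1*10744 = 5625 - 10744 = -5119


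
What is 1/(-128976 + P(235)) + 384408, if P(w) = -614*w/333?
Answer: 16565408497251/43093298 ≈ 3.8441e+5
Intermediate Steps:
P(w) = -614*w/333
1/(-128976 + P(235)) + 384408 = 1/(-128976 - 614/333*235) + 384408 = 1/(-128976 - 144290/333) + 384408 = 1/(-43093298/333) + 384408 = -333/43093298 + 384408 = 16565408497251/43093298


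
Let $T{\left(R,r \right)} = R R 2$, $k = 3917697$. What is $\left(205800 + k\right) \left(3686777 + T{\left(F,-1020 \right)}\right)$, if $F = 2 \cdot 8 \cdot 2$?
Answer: $15210858821025$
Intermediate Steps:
$F = 32$ ($F = 16 \cdot 2 = 32$)
$T{\left(R,r \right)} = 2 R^{2}$ ($T{\left(R,r \right)} = R^{2} \cdot 2 = 2 R^{2}$)
$\left(205800 + k\right) \left(3686777 + T{\left(F,-1020 \right)}\right) = \left(205800 + 3917697\right) \left(3686777 + 2 \cdot 32^{2}\right) = 4123497 \left(3686777 + 2 \cdot 1024\right) = 4123497 \left(3686777 + 2048\right) = 4123497 \cdot 3688825 = 15210858821025$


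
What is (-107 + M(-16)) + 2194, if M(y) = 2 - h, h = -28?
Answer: 2117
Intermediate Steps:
M(y) = 30 (M(y) = 2 - 1*(-28) = 2 + 28 = 30)
(-107 + M(-16)) + 2194 = (-107 + 30) + 2194 = -77 + 2194 = 2117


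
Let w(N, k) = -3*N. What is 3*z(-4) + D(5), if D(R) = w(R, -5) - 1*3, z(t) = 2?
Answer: -12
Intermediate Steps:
D(R) = -3 - 3*R (D(R) = -3*R - 1*3 = -3*R - 3 = -3 - 3*R)
3*z(-4) + D(5) = 3*2 + (-3 - 3*5) = 6 + (-3 - 15) = 6 - 18 = -12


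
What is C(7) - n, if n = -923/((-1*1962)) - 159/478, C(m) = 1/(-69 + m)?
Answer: -2237617/14536458 ≈ -0.15393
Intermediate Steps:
n = 32309/234459 (n = -923/(-1962) - 159*1/478 = -923*(-1/1962) - 159/478 = 923/1962 - 159/478 = 32309/234459 ≈ 0.13780)
C(7) - n = 1/(-69 + 7) - 1*32309/234459 = 1/(-62) - 32309/234459 = -1/62 - 32309/234459 = -2237617/14536458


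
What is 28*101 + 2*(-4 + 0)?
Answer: 2820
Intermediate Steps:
28*101 + 2*(-4 + 0) = 2828 + 2*(-4) = 2828 - 8 = 2820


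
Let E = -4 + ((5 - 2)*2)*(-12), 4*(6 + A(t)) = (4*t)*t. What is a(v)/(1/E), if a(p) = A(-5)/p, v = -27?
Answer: 1444/27 ≈ 53.482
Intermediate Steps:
A(t) = -6 + t**2 (A(t) = -6 + ((4*t)*t)/4 = -6 + (4*t**2)/4 = -6 + t**2)
a(p) = 19/p (a(p) = (-6 + (-5)**2)/p = (-6 + 25)/p = 19/p)
E = -76 (E = -4 + (3*2)*(-12) = -4 + 6*(-12) = -4 - 72 = -76)
a(v)/(1/E) = (19/(-27))/(1/(-76)) = (19*(-1/27))/(-1/76) = -19/27*(-76) = 1444/27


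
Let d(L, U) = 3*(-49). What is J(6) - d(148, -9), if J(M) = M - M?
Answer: 147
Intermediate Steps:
d(L, U) = -147
J(M) = 0
J(6) - d(148, -9) = 0 - 1*(-147) = 0 + 147 = 147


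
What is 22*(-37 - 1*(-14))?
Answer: -506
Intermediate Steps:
22*(-37 - 1*(-14)) = 22*(-37 + 14) = 22*(-23) = -506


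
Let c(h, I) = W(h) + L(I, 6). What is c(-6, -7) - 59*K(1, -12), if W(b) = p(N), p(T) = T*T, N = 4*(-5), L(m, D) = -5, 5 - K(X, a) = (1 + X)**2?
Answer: 336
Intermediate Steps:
K(X, a) = 5 - (1 + X)**2
N = -20
p(T) = T**2
W(b) = 400 (W(b) = (-20)**2 = 400)
c(h, I) = 395 (c(h, I) = 400 - 5 = 395)
c(-6, -7) - 59*K(1, -12) = 395 - 59*(5 - (1 + 1)**2) = 395 - 59*(5 - 1*2**2) = 395 - 59*(5 - 1*4) = 395 - 59*(5 - 4) = 395 - 59*1 = 395 - 59 = 336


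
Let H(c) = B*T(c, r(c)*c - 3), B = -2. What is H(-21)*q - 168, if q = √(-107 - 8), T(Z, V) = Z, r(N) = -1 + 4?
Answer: -168 + 42*I*√115 ≈ -168.0 + 450.4*I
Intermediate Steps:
r(N) = 3
q = I*√115 (q = √(-115) = I*√115 ≈ 10.724*I)
H(c) = -2*c
H(-21)*q - 168 = (-2*(-21))*(I*√115) - 168 = 42*(I*√115) - 168 = 42*I*√115 - 168 = -168 + 42*I*√115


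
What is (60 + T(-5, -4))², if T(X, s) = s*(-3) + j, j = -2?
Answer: 4900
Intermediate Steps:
T(X, s) = -2 - 3*s (T(X, s) = s*(-3) - 2 = -3*s - 2 = -2 - 3*s)
(60 + T(-5, -4))² = (60 + (-2 - 3*(-4)))² = (60 + (-2 + 12))² = (60 + 10)² = 70² = 4900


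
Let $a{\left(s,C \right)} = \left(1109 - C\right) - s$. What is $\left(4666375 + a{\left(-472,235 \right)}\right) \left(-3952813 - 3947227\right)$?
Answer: $-36875182608840$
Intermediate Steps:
$a{\left(s,C \right)} = 1109 - C - s$
$\left(4666375 + a{\left(-472,235 \right)}\right) \left(-3952813 - 3947227\right) = \left(4666375 - -1346\right) \left(-3952813 - 3947227\right) = \left(4666375 + \left(1109 - 235 + 472\right)\right) \left(-7900040\right) = \left(4666375 + 1346\right) \left(-7900040\right) = 4667721 \left(-7900040\right) = -36875182608840$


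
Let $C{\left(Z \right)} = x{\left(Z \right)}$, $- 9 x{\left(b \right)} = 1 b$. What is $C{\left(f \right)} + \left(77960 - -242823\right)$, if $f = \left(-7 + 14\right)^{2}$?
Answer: $\frac{2886998}{9} \approx 3.2078 \cdot 10^{5}$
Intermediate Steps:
$x{\left(b \right)} = - \frac{b}{9}$ ($x{\left(b \right)} = - \frac{1 b}{9} = - \frac{b}{9}$)
$f = 49$ ($f = 7^{2} = 49$)
$C{\left(Z \right)} = - \frac{Z}{9}$
$C{\left(f \right)} + \left(77960 - -242823\right) = \left(- \frac{1}{9}\right) 49 + \left(77960 - -242823\right) = - \frac{49}{9} + \left(77960 + 242823\right) = - \frac{49}{9} + 320783 = \frac{2886998}{9}$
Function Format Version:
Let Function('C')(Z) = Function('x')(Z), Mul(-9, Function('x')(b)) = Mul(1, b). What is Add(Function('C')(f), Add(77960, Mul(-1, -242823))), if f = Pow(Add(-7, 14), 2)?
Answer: Rational(2886998, 9) ≈ 3.2078e+5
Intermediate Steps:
Function('x')(b) = Mul(Rational(-1, 9), b) (Function('x')(b) = Mul(Rational(-1, 9), Mul(1, b)) = Mul(Rational(-1, 9), b))
f = 49 (f = Pow(7, 2) = 49)
Function('C')(Z) = Mul(Rational(-1, 9), Z)
Add(Function('C')(f), Add(77960, Mul(-1, -242823))) = Add(Mul(Rational(-1, 9), 49), Add(77960, Mul(-1, -242823))) = Add(Rational(-49, 9), Add(77960, 242823)) = Add(Rational(-49, 9), 320783) = Rational(2886998, 9)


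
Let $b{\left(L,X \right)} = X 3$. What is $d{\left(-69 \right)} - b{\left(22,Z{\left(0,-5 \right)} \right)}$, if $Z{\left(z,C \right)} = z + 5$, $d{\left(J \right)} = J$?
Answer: $-84$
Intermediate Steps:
$Z{\left(z,C \right)} = 5 + z$
$b{\left(L,X \right)} = 3 X$
$d{\left(-69 \right)} - b{\left(22,Z{\left(0,-5 \right)} \right)} = -69 - 3 \left(5 + 0\right) = -69 - 3 \cdot 5 = -69 - 15 = -84$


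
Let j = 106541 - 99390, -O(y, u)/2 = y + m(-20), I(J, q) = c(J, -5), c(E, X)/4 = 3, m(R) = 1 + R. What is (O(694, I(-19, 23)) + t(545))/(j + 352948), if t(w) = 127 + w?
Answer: -226/120033 ≈ -0.0018828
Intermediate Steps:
c(E, X) = 12 (c(E, X) = 4*3 = 12)
I(J, q) = 12
O(y, u) = 38 - 2*y (O(y, u) = -2*(y + (1 - 20)) = -2*(y - 19) = -2*(-19 + y) = 38 - 2*y)
j = 7151
(O(694, I(-19, 23)) + t(545))/(j + 352948) = ((38 - 2*694) + (127 + 545))/(7151 + 352948) = ((38 - 1388) + 672)/360099 = (-1350 + 672)*(1/360099) = -678*1/360099 = -226/120033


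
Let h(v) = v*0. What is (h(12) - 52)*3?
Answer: -156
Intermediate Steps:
h(v) = 0
(h(12) - 52)*3 = (0 - 52)*3 = -52*3 = -156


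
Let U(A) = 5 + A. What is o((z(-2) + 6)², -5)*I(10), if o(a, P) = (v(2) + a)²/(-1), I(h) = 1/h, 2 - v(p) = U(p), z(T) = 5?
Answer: -6728/5 ≈ -1345.6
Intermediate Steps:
v(p) = -3 - p (v(p) = 2 - (5 + p) = 2 + (-5 - p) = -3 - p)
o(a, P) = -(-5 + a)² (o(a, P) = ((-3 - 1*2) + a)²/(-1) = ((-3 - 2) + a)²*(-1) = (-5 + a)²*(-1) = -(-5 + a)²)
o((z(-2) + 6)², -5)*I(10) = -(-5 + (5 + 6)²)²/10 = -(-5 + 11²)²*(⅒) = -(-5 + 121)²*(⅒) = -1*116²*(⅒) = -1*13456*(⅒) = -13456*⅒ = -6728/5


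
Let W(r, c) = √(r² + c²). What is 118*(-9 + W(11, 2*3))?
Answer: -1062 + 118*√157 ≈ 416.54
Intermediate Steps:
W(r, c) = √(c² + r²)
118*(-9 + W(11, 2*3)) = 118*(-9 + √((2*3)² + 11²)) = 118*(-9 + √(6² + 121)) = 118*(-9 + √(36 + 121)) = 118*(-9 + √157) = -1062 + 118*√157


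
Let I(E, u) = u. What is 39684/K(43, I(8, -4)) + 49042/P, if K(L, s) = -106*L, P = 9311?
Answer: -72982144/21219769 ≈ -3.4393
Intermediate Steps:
39684/K(43, I(8, -4)) + 49042/P = 39684/((-106*43)) + 49042/9311 = 39684/(-4558) + 49042*(1/9311) = 39684*(-1/4558) + 49042/9311 = -19842/2279 + 49042/9311 = -72982144/21219769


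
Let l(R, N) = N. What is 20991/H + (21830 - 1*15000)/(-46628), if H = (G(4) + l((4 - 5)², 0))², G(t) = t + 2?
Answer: 81543539/139884 ≈ 582.94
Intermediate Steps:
G(t) = 2 + t
H = 36 (H = ((2 + 4) + 0)² = (6 + 0)² = 6² = 36)
20991/H + (21830 - 1*15000)/(-46628) = 20991/36 + (21830 - 1*15000)/(-46628) = 20991*(1/36) + (21830 - 15000)*(-1/46628) = 6997/12 + 6830*(-1/46628) = 6997/12 - 3415/23314 = 81543539/139884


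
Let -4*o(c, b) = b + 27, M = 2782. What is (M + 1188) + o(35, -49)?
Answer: 7951/2 ≈ 3975.5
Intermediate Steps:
o(c, b) = -27/4 - b/4 (o(c, b) = -(b + 27)/4 = -(27 + b)/4 = -27/4 - b/4)
(M + 1188) + o(35, -49) = (2782 + 1188) + (-27/4 - ¼*(-49)) = 3970 + (-27/4 + 49/4) = 3970 + 11/2 = 7951/2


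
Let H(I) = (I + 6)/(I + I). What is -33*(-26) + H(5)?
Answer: 8591/10 ≈ 859.10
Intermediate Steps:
H(I) = (6 + I)/(2*I) (H(I) = (6 + I)/((2*I)) = (6 + I)*(1/(2*I)) = (6 + I)/(2*I))
-33*(-26) + H(5) = -33*(-26) + (1/2)*(6 + 5)/5 = 858 + (1/2)*(1/5)*11 = 858 + 11/10 = 8591/10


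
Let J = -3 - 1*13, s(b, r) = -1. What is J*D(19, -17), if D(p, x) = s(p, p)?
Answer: 16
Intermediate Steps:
D(p, x) = -1
J = -16 (J = -3 - 13 = -16)
J*D(19, -17) = -16*(-1) = 16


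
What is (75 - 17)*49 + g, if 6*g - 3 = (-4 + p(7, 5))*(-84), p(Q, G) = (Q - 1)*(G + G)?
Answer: 4117/2 ≈ 2058.5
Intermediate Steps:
p(Q, G) = 2*G*(-1 + Q) (p(Q, G) = (-1 + Q)*(2*G) = 2*G*(-1 + Q))
g = -1567/2 (g = ½ + ((-4 + 2*5*(-1 + 7))*(-84))/6 = ½ + ((-4 + 2*5*6)*(-84))/6 = ½ + ((-4 + 60)*(-84))/6 = ½ + (56*(-84))/6 = ½ + (⅙)*(-4704) = ½ - 784 = -1567/2 ≈ -783.50)
(75 - 17)*49 + g = (75 - 17)*49 - 1567/2 = 58*49 - 1567/2 = 2842 - 1567/2 = 4117/2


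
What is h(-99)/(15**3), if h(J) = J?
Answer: -11/375 ≈ -0.029333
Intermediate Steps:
h(-99)/(15**3) = -99/(15**3) = -99/3375 = -99*1/3375 = -11/375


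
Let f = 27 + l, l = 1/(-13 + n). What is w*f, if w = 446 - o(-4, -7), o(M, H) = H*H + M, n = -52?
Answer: 703354/65 ≈ 10821.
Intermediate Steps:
o(M, H) = M + H² (o(M, H) = H² + M = M + H²)
w = 401 (w = 446 - (-4 + (-7)²) = 446 - (-4 + 49) = 446 - 1*45 = 446 - 45 = 401)
l = -1/65 (l = 1/(-13 - 52) = 1/(-65) = -1/65 ≈ -0.015385)
f = 1754/65 (f = 27 - 1/65 = 1754/65 ≈ 26.985)
w*f = 401*(1754/65) = 703354/65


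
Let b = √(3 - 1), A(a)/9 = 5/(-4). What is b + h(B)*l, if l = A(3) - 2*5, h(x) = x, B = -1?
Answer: 85/4 + √2 ≈ 22.664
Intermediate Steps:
A(a) = -45/4 (A(a) = 9*(5/(-4)) = 9*(5*(-¼)) = 9*(-5/4) = -45/4)
l = -85/4 (l = -45/4 - 2*5 = -45/4 - 10 = -85/4 ≈ -21.250)
b = √2 ≈ 1.4142
b + h(B)*l = √2 - 1*(-85/4) = √2 + 85/4 = 85/4 + √2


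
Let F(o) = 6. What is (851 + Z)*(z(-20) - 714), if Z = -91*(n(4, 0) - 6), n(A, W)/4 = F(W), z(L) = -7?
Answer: 567427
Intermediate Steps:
n(A, W) = 24 (n(A, W) = 4*6 = 24)
Z = -1638 (Z = -91*(24 - 6) = -91*18 = -1638)
(851 + Z)*(z(-20) - 714) = (851 - 1638)*(-7 - 714) = -787*(-721) = 567427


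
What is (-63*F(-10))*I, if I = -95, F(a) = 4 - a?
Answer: 83790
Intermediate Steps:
(-63*F(-10))*I = -63*(4 - 1*(-10))*(-95) = -63*(4 + 10)*(-95) = -63*14*(-95) = -882*(-95) = 83790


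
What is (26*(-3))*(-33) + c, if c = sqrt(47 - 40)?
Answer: 2574 + sqrt(7) ≈ 2576.6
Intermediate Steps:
c = sqrt(7) ≈ 2.6458
(26*(-3))*(-33) + c = (26*(-3))*(-33) + sqrt(7) = -78*(-33) + sqrt(7) = 2574 + sqrt(7)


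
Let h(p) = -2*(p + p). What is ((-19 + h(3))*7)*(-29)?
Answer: 6293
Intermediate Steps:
h(p) = -4*p
((-19 + h(3))*7)*(-29) = ((-19 - 4*3)*7)*(-29) = ((-19 - 12)*7)*(-29) = -31*7*(-29) = -217*(-29) = 6293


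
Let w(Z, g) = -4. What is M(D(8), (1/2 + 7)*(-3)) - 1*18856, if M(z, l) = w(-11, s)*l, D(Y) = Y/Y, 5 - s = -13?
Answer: -18766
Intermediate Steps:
s = 18 (s = 5 - 1*(-13) = 5 + 13 = 18)
D(Y) = 1
M(z, l) = -4*l
M(D(8), (1/2 + 7)*(-3)) - 1*18856 = -4*(1/2 + 7)*(-3) - 1*18856 = -4*(½ + 7)*(-3) - 18856 = -30*(-3) - 18856 = -4*(-45/2) - 18856 = 90 - 18856 = -18766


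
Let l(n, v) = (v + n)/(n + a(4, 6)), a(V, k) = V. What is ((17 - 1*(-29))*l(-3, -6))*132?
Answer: -54648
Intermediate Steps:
l(n, v) = (n + v)/(4 + n) (l(n, v) = (v + n)/(n + 4) = (n + v)/(4 + n))
((17 - 1*(-29))*l(-3, -6))*132 = ((17 - 1*(-29))*((-3 - 6)/(4 - 3)))*132 = ((17 + 29)*(-9/1))*132 = (46*(1*(-9)))*132 = (46*(-9))*132 = -414*132 = -54648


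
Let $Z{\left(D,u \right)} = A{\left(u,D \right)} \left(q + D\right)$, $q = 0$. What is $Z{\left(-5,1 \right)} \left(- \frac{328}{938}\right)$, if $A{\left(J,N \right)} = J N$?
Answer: $- \frac{4100}{469} \approx -8.742$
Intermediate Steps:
$Z{\left(D,u \right)} = u D^{2}$ ($Z{\left(D,u \right)} = u D \left(0 + D\right) = D u D = u D^{2}$)
$Z{\left(-5,1 \right)} \left(- \frac{328}{938}\right) = 1 \left(-5\right)^{2} \left(- \frac{328}{938}\right) = 1 \cdot 25 \left(\left(-328\right) \frac{1}{938}\right) = 25 \left(- \frac{164}{469}\right) = - \frac{4100}{469}$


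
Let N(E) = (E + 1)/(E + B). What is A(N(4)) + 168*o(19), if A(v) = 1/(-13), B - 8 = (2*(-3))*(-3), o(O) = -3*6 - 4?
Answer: -48049/13 ≈ -3696.1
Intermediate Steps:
o(O) = -22 (o(O) = -18 - 4 = -22)
B = 26 (B = 8 + (2*(-3))*(-3) = 8 - 6*(-3) = 8 + 18 = 26)
N(E) = (1 + E)/(26 + E) (N(E) = (E + 1)/(E + 26) = (1 + E)/(26 + E))
A(v) = -1/13
A(N(4)) + 168*o(19) = -1/13 + 168*(-22) = -1/13 - 3696 = -48049/13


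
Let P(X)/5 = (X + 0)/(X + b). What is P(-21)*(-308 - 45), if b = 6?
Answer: -2471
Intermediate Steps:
P(X) = 5*X/(6 + X) (P(X) = 5*((X + 0)/(X + 6)) = 5*(X/(6 + X)) = 5*X/(6 + X))
P(-21)*(-308 - 45) = (5*(-21)/(6 - 21))*(-308 - 45) = (5*(-21)/(-15))*(-353) = (5*(-21)*(-1/15))*(-353) = 7*(-353) = -2471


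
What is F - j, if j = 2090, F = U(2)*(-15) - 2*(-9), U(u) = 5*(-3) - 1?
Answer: -1832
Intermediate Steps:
U(u) = -16 (U(u) = -15 - 1 = -16)
F = 258 (F = -16*(-15) - 2*(-9) = 240 + 18 = 258)
F - j = 258 - 1*2090 = 258 - 2090 = -1832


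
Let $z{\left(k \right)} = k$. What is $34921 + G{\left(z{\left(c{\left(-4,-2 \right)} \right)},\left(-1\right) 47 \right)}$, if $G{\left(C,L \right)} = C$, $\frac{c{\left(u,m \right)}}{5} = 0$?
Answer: $34921$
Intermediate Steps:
$c{\left(u,m \right)} = 0$ ($c{\left(u,m \right)} = 5 \cdot 0 = 0$)
$34921 + G{\left(z{\left(c{\left(-4,-2 \right)} \right)},\left(-1\right) 47 \right)} = 34921 + 0 = 34921$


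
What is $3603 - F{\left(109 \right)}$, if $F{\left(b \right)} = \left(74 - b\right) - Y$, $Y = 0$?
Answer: $3638$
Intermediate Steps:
$F{\left(b \right)} = 74 - b$ ($F{\left(b \right)} = \left(74 - b\right) - 0 = \left(74 - b\right) + 0 = 74 - b$)
$3603 - F{\left(109 \right)} = 3603 - \left(74 - 109\right) = 3603 - -35 = 3603 + 35 = 3638$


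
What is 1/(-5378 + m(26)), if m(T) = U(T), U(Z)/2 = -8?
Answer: -1/5394 ≈ -0.00018539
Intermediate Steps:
U(Z) = -16 (U(Z) = 2*(-8) = -16)
m(T) = -16
1/(-5378 + m(26)) = 1/(-5378 - 16) = 1/(-5394) = -1/5394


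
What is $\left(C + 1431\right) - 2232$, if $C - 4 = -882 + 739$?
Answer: $-940$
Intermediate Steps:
$C = -139$ ($C = 4 + \left(-882 + 739\right) = 4 - 143 = -139$)
$\left(C + 1431\right) - 2232 = \left(-139 + 1431\right) - 2232 = 1292 - 2232 = -940$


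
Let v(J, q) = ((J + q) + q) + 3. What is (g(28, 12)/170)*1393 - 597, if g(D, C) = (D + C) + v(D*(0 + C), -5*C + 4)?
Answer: 270441/170 ≈ 1590.8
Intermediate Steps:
v(J, q) = 3 + J + 2*q (v(J, q) = (J + 2*q) + 3 = 3 + J + 2*q)
g(D, C) = 11 + D - 9*C + C*D (g(D, C) = (D + C) + (3 + D*(0 + C) + 2*(-5*C + 4)) = (C + D) + (3 + D*C + 2*(4 - 5*C)) = (C + D) + (3 + C*D + (8 - 10*C)) = (C + D) + (11 - 10*C + C*D) = 11 + D - 9*C + C*D)
(g(28, 12)/170)*1393 - 597 = ((11 + 28 - 9*12 + 12*28)/170)*1393 - 597 = ((11 + 28 - 108 + 336)*(1/170))*1393 - 597 = (267*(1/170))*1393 - 597 = (267/170)*1393 - 597 = 371931/170 - 597 = 270441/170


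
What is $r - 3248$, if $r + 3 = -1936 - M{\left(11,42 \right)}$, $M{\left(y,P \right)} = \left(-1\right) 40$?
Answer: $-5147$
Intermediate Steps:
$M{\left(y,P \right)} = -40$
$r = -1899$ ($r = -3 - 1896 = -1899$)
$r - 3248 = -1899 - 3248 = -5147$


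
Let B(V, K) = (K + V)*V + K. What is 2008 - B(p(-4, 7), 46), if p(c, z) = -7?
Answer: 2235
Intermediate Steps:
B(V, K) = K + V*(K + V) (B(V, K) = V*(K + V) + K = K + V*(K + V))
2008 - B(p(-4, 7), 46) = 2008 - (46 + (-7)² + 46*(-7)) = 2008 - (46 + 49 - 322) = 2008 - 1*(-227) = 2008 + 227 = 2235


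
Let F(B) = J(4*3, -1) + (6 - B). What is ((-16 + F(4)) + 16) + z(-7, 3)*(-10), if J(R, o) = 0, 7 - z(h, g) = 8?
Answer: 12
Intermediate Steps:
z(h, g) = -1 (z(h, g) = 7 - 1*8 = 7 - 8 = -1)
F(B) = 6 - B (F(B) = 0 + (6 - B) = 6 - B)
((-16 + F(4)) + 16) + z(-7, 3)*(-10) = ((-16 + (6 - 1*4)) + 16) - 1*(-10) = ((-16 + (6 - 4)) + 16) + 10 = ((-16 + 2) + 16) + 10 = (-14 + 16) + 10 = 2 + 10 = 12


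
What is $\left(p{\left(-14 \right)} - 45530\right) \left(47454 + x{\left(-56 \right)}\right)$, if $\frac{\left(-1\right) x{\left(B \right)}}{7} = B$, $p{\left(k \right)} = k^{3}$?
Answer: $-2309717804$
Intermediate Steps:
$x{\left(B \right)} = - 7 B$
$\left(p{\left(-14 \right)} - 45530\right) \left(47454 + x{\left(-56 \right)}\right) = \left(\left(-14\right)^{3} - 45530\right) \left(47454 - -392\right) = \left(-2744 - 45530\right) \left(47454 + 392\right) = \left(-48274\right) 47846 = -2309717804$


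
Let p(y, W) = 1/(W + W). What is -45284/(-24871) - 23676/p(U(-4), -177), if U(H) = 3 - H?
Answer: 208451457068/24871 ≈ 8.3813e+6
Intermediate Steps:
p(y, W) = 1/(2*W)
-45284/(-24871) - 23676/p(U(-4), -177) = -45284/(-24871) - 23676/((1/2)/(-177)) = -45284*(-1/24871) - 23676/((1/2)*(-1/177)) = 45284/24871 - 23676/(-1/354) = 45284/24871 - 23676*(-354) = 45284/24871 + 8381304 = 208451457068/24871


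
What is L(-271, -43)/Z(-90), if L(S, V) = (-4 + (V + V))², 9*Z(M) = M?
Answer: -810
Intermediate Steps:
Z(M) = M/9
L(S, V) = (-4 + 2*V)²
L(-271, -43)/Z(-90) = (4*(-2 - 43)²)/(((⅑)*(-90))) = (4*(-45)²)/(-10) = (4*2025)*(-⅒) = 8100*(-⅒) = -810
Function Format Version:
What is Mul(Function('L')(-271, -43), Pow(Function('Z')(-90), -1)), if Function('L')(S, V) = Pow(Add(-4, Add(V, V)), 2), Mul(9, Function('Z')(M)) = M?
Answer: -810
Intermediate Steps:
Function('Z')(M) = Mul(Rational(1, 9), M)
Function('L')(S, V) = Pow(Add(-4, Mul(2, V)), 2)
Mul(Function('L')(-271, -43), Pow(Function('Z')(-90), -1)) = Mul(Mul(4, Pow(Add(-2, -43), 2)), Pow(Mul(Rational(1, 9), -90), -1)) = Mul(Mul(4, Pow(-45, 2)), Pow(-10, -1)) = Mul(Mul(4, 2025), Rational(-1, 10)) = Mul(8100, Rational(-1, 10)) = -810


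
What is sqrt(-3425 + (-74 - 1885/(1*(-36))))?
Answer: I*sqrt(124079)/6 ≈ 58.708*I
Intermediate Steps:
sqrt(-3425 + (-74 - 1885/(1*(-36)))) = sqrt(-3425 + (-74 - 1885/(-36))) = sqrt(-3425 + (-74 - 1885*(-1)/36)) = sqrt(-3425 + (-74 - 1*(-1885/36))) = sqrt(-3425 + (-74 + 1885/36)) = sqrt(-3425 - 779/36) = sqrt(-124079/36) = I*sqrt(124079)/6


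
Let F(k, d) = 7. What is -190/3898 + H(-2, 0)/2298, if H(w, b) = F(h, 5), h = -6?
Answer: -204667/4478802 ≈ -0.045697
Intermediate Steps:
H(w, b) = 7
-190/3898 + H(-2, 0)/2298 = -190/3898 + 7/2298 = -190*1/3898 + 7*(1/2298) = -95/1949 + 7/2298 = -204667/4478802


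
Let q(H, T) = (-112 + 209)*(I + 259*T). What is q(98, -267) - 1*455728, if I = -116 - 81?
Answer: -7182678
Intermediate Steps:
I = -197
q(H, T) = -19109 + 25123*T (q(H, T) = (-112 + 209)*(-197 + 259*T) = 97*(-197 + 259*T) = -19109 + 25123*T)
q(98, -267) - 1*455728 = (-19109 + 25123*(-267)) - 1*455728 = (-19109 - 6707841) - 455728 = -6726950 - 455728 = -7182678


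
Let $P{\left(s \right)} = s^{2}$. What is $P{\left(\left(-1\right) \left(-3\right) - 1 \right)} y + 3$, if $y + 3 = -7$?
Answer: $-37$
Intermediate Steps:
$y = -10$ ($y = -3 - 7 = -10$)
$P{\left(\left(-1\right) \left(-3\right) - 1 \right)} y + 3 = \left(\left(-1\right) \left(-3\right) - 1\right)^{2} \left(-10\right) + 3 = \left(3 - 1\right)^{2} \left(-10\right) + 3 = 2^{2} \left(-10\right) + 3 = 4 \left(-10\right) + 3 = -40 + 3 = -37$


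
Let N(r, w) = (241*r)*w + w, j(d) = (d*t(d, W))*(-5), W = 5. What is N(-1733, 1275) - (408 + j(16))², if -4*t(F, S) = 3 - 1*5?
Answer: -532641724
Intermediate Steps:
t(F, S) = ½ (t(F, S) = -(3 - 1*5)/4 = -(3 - 5)/4 = -¼*(-2) = ½)
j(d) = -5*d/2 (j(d) = (d*(½))*(-5) = (d/2)*(-5) = -5*d/2)
N(r, w) = w + 241*r*w (N(r, w) = 241*r*w + w = w + 241*r*w)
N(-1733, 1275) - (408 + j(16))² = 1275*(1 + 241*(-1733)) - (408 - 5/2*16)² = 1275*(1 - 417653) - (408 - 40)² = 1275*(-417652) - 1*368² = -532506300 - 1*135424 = -532506300 - 135424 = -532641724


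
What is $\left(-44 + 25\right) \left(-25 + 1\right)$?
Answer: $456$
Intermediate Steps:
$\left(-44 + 25\right) \left(-25 + 1\right) = \left(-19\right) \left(-24\right) = 456$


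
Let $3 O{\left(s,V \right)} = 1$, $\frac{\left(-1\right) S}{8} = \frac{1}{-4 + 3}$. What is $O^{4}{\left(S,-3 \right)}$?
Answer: $\frac{1}{81} \approx 0.012346$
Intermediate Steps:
$S = 8$ ($S = - \frac{8}{-4 + 3} = - \frac{8}{-1} = \left(-8\right) \left(-1\right) = 8$)
$O{\left(s,V \right)} = \frac{1}{3}$ ($O{\left(s,V \right)} = \frac{1}{3} \cdot 1 = \frac{1}{3}$)
$O^{4}{\left(S,-3 \right)} = \left(\frac{1}{3}\right)^{4} = \frac{1}{81}$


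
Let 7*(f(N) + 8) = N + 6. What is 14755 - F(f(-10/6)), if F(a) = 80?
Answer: 14675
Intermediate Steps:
f(N) = -50/7 + N/7 (f(N) = -8 + (N + 6)/7 = -8 + (6 + N)/7 = -8 + (6/7 + N/7) = -50/7 + N/7)
14755 - F(f(-10/6)) = 14755 - 1*80 = 14755 - 80 = 14675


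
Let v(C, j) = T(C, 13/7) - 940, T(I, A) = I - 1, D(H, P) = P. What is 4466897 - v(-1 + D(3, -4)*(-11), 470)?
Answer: 4467795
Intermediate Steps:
T(I, A) = -1 + I
v(C, j) = -941 + C (v(C, j) = (-1 + C) - 940 = -941 + C)
4466897 - v(-1 + D(3, -4)*(-11), 470) = 4466897 - (-941 + (-1 - 4*(-11))) = 4466897 - (-941 + (-1 + 44)) = 4466897 - (-941 + 43) = 4466897 - 1*(-898) = 4466897 + 898 = 4467795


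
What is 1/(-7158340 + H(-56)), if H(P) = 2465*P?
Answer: -1/7296380 ≈ -1.3705e-7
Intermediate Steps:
1/(-7158340 + H(-56)) = 1/(-7158340 + 2465*(-56)) = 1/(-7158340 - 138040) = 1/(-7296380) = -1/7296380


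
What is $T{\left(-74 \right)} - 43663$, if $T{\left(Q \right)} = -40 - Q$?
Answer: $-43629$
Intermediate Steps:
$T{\left(-74 \right)} - 43663 = \left(-40 - -74\right) - 43663 = \left(-40 + 74\right) - 43663 = 34 - 43663 = -43629$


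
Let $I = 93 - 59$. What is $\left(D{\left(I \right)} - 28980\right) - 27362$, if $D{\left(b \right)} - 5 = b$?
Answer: $-56303$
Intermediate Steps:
$I = 34$ ($I = 93 - 59 = 34$)
$D{\left(b \right)} = 5 + b$
$\left(D{\left(I \right)} - 28980\right) - 27362 = \left(\left(5 + 34\right) - 28980\right) - 27362 = \left(39 - 28980\right) - 27362 = -28941 - 27362 = -56303$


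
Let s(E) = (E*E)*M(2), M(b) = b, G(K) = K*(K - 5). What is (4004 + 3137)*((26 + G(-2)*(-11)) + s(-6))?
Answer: -399896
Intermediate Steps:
G(K) = K*(-5 + K)
s(E) = 2*E² (s(E) = (E*E)*2 = E²*2 = 2*E²)
(4004 + 3137)*((26 + G(-2)*(-11)) + s(-6)) = (4004 + 3137)*((26 - 2*(-5 - 2)*(-11)) + 2*(-6)²) = 7141*((26 - 2*(-7)*(-11)) + 2*36) = 7141*((26 + 14*(-11)) + 72) = 7141*((26 - 154) + 72) = 7141*(-128 + 72) = 7141*(-56) = -399896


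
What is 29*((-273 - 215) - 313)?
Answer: -23229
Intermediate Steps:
29*((-273 - 215) - 313) = 29*(-488 - 313) = 29*(-801) = -23229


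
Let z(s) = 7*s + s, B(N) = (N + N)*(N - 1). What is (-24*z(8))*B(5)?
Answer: -61440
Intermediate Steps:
B(N) = 2*N*(-1 + N) (B(N) = (2*N)*(-1 + N) = 2*N*(-1 + N))
z(s) = 8*s
(-24*z(8))*B(5) = (-192*8)*(2*5*(-1 + 5)) = (-24*64)*(2*5*4) = -1536*40 = -61440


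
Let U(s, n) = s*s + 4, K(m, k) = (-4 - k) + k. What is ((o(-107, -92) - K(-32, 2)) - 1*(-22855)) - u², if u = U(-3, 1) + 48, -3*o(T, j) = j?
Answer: 57506/3 ≈ 19169.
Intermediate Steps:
K(m, k) = -4
U(s, n) = 4 + s² (U(s, n) = s² + 4 = 4 + s²)
o(T, j) = -j/3
u = 61 (u = (4 + (-3)²) + 48 = (4 + 9) + 48 = 13 + 48 = 61)
((o(-107, -92) - K(-32, 2)) - 1*(-22855)) - u² = ((-⅓*(-92) - 1*(-4)) - 1*(-22855)) - 1*61² = ((92/3 + 4) + 22855) - 1*3721 = (104/3 + 22855) - 3721 = 68669/3 - 3721 = 57506/3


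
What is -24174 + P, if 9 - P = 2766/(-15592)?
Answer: -188388957/7796 ≈ -24165.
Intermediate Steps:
P = 71547/7796 (P = 9 - 2766/(-15592) = 9 - 2766*(-1)/15592 = 9 - 1*(-1383/7796) = 9 + 1383/7796 = 71547/7796 ≈ 9.1774)
-24174 + P = -24174 + 71547/7796 = -188388957/7796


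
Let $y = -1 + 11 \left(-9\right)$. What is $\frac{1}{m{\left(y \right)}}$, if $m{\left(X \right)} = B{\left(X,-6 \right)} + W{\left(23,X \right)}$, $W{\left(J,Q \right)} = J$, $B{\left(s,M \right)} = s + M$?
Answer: $- \frac{1}{83} \approx -0.012048$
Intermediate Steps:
$B{\left(s,M \right)} = M + s$
$y = -100$ ($y = -1 - 99 = -100$)
$m{\left(X \right)} = 17 + X$ ($m{\left(X \right)} = \left(-6 + X\right) + 23 = 17 + X$)
$\frac{1}{m{\left(y \right)}} = \frac{1}{17 - 100} = \frac{1}{-83} = - \frac{1}{83}$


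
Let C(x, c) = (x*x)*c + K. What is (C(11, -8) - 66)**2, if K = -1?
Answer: 1071225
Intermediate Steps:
C(x, c) = -1 + c*x**2 (C(x, c) = (x*x)*c - 1 = x**2*c - 1 = c*x**2 - 1 = -1 + c*x**2)
(C(11, -8) - 66)**2 = ((-1 - 8*11**2) - 66)**2 = ((-1 - 8*121) - 66)**2 = ((-1 - 968) - 66)**2 = (-969 - 66)**2 = (-1035)**2 = 1071225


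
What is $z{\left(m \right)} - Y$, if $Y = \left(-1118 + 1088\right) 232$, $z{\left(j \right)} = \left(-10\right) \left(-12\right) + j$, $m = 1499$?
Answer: $8579$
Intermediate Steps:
$z{\left(j \right)} = 120 + j$
$Y = -6960$ ($Y = \left(-30\right) 232 = -6960$)
$z{\left(m \right)} - Y = \left(120 + 1499\right) - -6960 = 1619 + 6960 = 8579$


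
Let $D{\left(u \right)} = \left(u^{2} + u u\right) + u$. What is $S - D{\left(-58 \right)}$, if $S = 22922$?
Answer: $16252$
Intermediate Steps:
$D{\left(u \right)} = u + 2 u^{2}$ ($D{\left(u \right)} = \left(u^{2} + u^{2}\right) + u = 2 u^{2} + u = u + 2 u^{2}$)
$S - D{\left(-58 \right)} = 22922 - - 58 \left(1 + 2 \left(-58\right)\right) = 22922 - - 58 \left(1 - 116\right) = 22922 - \left(-58\right) \left(-115\right) = 22922 - 6670 = 16252$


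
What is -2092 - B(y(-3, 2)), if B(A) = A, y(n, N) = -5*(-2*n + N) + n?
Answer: -2049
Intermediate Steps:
y(n, N) = -5*N + 11*n (y(n, N) = -5*(N - 2*n) + n = (-5*N + 10*n) + n = -5*N + 11*n)
-2092 - B(y(-3, 2)) = -2092 - (-5*2 + 11*(-3)) = -2092 - (-10 - 33) = -2092 - 1*(-43) = -2092 + 43 = -2049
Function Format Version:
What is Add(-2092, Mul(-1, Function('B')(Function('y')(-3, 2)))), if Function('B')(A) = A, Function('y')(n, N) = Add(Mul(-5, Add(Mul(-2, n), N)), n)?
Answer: -2049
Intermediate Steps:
Function('y')(n, N) = Add(Mul(-5, N), Mul(11, n)) (Function('y')(n, N) = Add(Mul(-5, Add(N, Mul(-2, n))), n) = Add(Add(Mul(-5, N), Mul(10, n)), n) = Add(Mul(-5, N), Mul(11, n)))
Add(-2092, Mul(-1, Function('B')(Function('y')(-3, 2)))) = Add(-2092, Mul(-1, Add(Mul(-5, 2), Mul(11, -3)))) = Add(-2092, Mul(-1, Add(-10, -33))) = Add(-2092, Mul(-1, -43)) = Add(-2092, 43) = -2049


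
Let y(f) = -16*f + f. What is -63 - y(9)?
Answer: 72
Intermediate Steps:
y(f) = -15*f
-63 - y(9) = -63 - (-15)*9 = -63 - 1*(-135) = -63 + 135 = 72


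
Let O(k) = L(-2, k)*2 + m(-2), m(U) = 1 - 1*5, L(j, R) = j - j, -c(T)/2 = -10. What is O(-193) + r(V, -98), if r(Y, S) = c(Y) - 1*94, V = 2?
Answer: -78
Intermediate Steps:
c(T) = 20 (c(T) = -2*(-10) = 20)
L(j, R) = 0
r(Y, S) = -74 (r(Y, S) = 20 - 1*94 = 20 - 94 = -74)
m(U) = -4 (m(U) = 1 - 5 = -4)
O(k) = -4 (O(k) = 0*2 - 4 = 0 - 4 = -4)
O(-193) + r(V, -98) = -4 - 74 = -78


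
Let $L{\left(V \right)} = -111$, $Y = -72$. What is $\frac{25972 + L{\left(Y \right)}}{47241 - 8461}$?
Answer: $\frac{25861}{38780} \approx 0.66686$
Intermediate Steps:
$\frac{25972 + L{\left(Y \right)}}{47241 - 8461} = \frac{25972 - 111}{47241 - 8461} = \frac{25861}{38780}$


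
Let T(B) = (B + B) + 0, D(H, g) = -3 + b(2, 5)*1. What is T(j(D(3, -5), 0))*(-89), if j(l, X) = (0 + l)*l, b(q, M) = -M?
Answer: -11392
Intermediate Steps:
D(H, g) = -8 (D(H, g) = -3 - 1*5*1 = -3 - 5*1 = -3 - 5 = -8)
j(l, X) = l² (j(l, X) = l*l = l²)
T(B) = 2*B (T(B) = 2*B + 0 = 2*B)
T(j(D(3, -5), 0))*(-89) = (2*(-8)²)*(-89) = (2*64)*(-89) = 128*(-89) = -11392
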